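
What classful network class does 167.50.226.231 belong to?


First octet: 167
Binary: 10100111
10xxxxxx -> Class B (128-191)
Class B, default mask 255.255.0.0 (/16)


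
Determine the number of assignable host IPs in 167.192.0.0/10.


Host bits = 32 - 10 = 22
Total addresses = 2^22 = 4194304
Usable = total - 2 (network and broadcast)
Usable hosts: 4194302


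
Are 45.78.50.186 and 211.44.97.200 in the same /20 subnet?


Mask: 255.255.240.0
45.78.50.186 AND mask = 45.78.48.0
211.44.97.200 AND mask = 211.44.96.0
No, different subnets (45.78.48.0 vs 211.44.96.0)


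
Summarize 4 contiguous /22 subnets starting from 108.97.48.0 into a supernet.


Original prefix: /22
Number of subnets: 4 = 2^2
New prefix = 22 - 2 = 20
Supernet: 108.97.48.0/20


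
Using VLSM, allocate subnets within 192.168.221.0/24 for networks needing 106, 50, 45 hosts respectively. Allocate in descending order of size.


106 hosts -> /25 (126 usable): 192.168.221.0/25
50 hosts -> /26 (62 usable): 192.168.221.128/26
45 hosts -> /26 (62 usable): 192.168.221.192/26
Allocation: 192.168.221.0/25 (106 hosts, 126 usable); 192.168.221.128/26 (50 hosts, 62 usable); 192.168.221.192/26 (45 hosts, 62 usable)


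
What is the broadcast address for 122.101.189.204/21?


Network: 122.101.184.0/21
Host bits = 11
Set all host bits to 1:
Broadcast: 122.101.191.255


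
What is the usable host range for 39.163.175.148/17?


Network: 39.163.128.0
Broadcast: 39.163.255.255
First usable = network + 1
Last usable = broadcast - 1
Range: 39.163.128.1 to 39.163.255.254


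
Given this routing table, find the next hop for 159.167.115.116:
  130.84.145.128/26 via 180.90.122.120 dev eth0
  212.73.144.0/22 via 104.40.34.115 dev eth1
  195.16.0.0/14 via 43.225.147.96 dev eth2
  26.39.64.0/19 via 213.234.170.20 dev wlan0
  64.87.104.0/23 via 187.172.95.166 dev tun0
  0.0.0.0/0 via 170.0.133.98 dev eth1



Longest prefix match for 159.167.115.116:
  /26 130.84.145.128: no
  /22 212.73.144.0: no
  /14 195.16.0.0: no
  /19 26.39.64.0: no
  /23 64.87.104.0: no
  /0 0.0.0.0: MATCH
Selected: next-hop 170.0.133.98 via eth1 (matched /0)


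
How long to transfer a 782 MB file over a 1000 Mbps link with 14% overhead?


Effective throughput = 1000 * (1 - 14/100) = 860 Mbps
File size in Mb = 782 * 8 = 6256 Mb
Time = 6256 / 860
Time = 7.2744 seconds


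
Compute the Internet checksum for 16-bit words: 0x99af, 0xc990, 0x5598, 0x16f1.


Sum all words (with carry folding):
+ 0x99af = 0x99af
+ 0xc990 = 0x6340
+ 0x5598 = 0xb8d8
+ 0x16f1 = 0xcfc9
One's complement: ~0xcfc9
Checksum = 0x3036


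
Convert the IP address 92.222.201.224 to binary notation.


92 = 01011100
222 = 11011110
201 = 11001001
224 = 11100000
Binary: 01011100.11011110.11001001.11100000


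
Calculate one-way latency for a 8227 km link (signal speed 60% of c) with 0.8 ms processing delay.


Speed = 0.6 * 3e5 km/s = 180000 km/s
Propagation delay = 8227 / 180000 = 0.0457 s = 45.7056 ms
Processing delay = 0.8 ms
Total one-way latency = 46.5056 ms


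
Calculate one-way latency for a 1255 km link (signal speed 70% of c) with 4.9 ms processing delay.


Speed = 0.7 * 3e5 km/s = 210000 km/s
Propagation delay = 1255 / 210000 = 0.006 s = 5.9762 ms
Processing delay = 4.9 ms
Total one-way latency = 10.8762 ms


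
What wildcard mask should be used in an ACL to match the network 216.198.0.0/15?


Subnet mask: 255.254.0.0
Wildcard = 255.255.255.255 - subnet mask
255 - 255 = 0
255 - 254 = 1
255 - 0 = 255
255 - 0 = 255
Wildcard: 0.1.255.255


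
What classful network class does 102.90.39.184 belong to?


First octet: 102
Binary: 01100110
0xxxxxxx -> Class A (1-126)
Class A, default mask 255.0.0.0 (/8)


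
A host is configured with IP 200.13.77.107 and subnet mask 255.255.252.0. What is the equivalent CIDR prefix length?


Binary: 11111111.11111111.11111100.00000000
Count leading 1s
Prefix: /22


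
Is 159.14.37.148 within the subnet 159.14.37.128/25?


Subnet network: 159.14.37.128
Test IP AND mask: 159.14.37.128
Yes, 159.14.37.148 is in 159.14.37.128/25


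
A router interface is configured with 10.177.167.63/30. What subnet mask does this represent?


/30 means 30 network bits, 2 host bits
Binary: 11111111111111111111111111111100
Mask: 255.255.255.252


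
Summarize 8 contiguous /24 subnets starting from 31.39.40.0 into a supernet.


Original prefix: /24
Number of subnets: 8 = 2^3
New prefix = 24 - 3 = 21
Supernet: 31.39.40.0/21


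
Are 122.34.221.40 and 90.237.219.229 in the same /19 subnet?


Mask: 255.255.224.0
122.34.221.40 AND mask = 122.34.192.0
90.237.219.229 AND mask = 90.237.192.0
No, different subnets (122.34.192.0 vs 90.237.192.0)


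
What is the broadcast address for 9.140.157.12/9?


Network: 9.128.0.0/9
Host bits = 23
Set all host bits to 1:
Broadcast: 9.255.255.255


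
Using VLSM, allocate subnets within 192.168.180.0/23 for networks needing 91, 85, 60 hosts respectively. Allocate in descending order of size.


91 hosts -> /25 (126 usable): 192.168.180.0/25
85 hosts -> /25 (126 usable): 192.168.180.128/25
60 hosts -> /26 (62 usable): 192.168.181.0/26
Allocation: 192.168.180.0/25 (91 hosts, 126 usable); 192.168.180.128/25 (85 hosts, 126 usable); 192.168.181.0/26 (60 hosts, 62 usable)


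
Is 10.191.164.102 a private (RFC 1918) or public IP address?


RFC 1918 private ranges:
  10.0.0.0/8 (10.0.0.0 - 10.255.255.255)
  172.16.0.0/12 (172.16.0.0 - 172.31.255.255)
  192.168.0.0/16 (192.168.0.0 - 192.168.255.255)
Private (in 10.0.0.0/8)


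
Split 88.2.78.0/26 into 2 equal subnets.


New prefix = 26 + 1 = 27
Each subnet has 32 addresses
  88.2.78.0/27
  88.2.78.32/27
Subnets: 88.2.78.0/27, 88.2.78.32/27


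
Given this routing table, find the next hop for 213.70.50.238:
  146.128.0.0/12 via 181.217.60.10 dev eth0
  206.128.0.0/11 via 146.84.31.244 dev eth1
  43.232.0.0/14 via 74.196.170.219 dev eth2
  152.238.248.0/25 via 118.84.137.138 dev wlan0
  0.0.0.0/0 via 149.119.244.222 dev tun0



Longest prefix match for 213.70.50.238:
  /12 146.128.0.0: no
  /11 206.128.0.0: no
  /14 43.232.0.0: no
  /25 152.238.248.0: no
  /0 0.0.0.0: MATCH
Selected: next-hop 149.119.244.222 via tun0 (matched /0)


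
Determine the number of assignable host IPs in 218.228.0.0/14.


Host bits = 32 - 14 = 18
Total addresses = 2^18 = 262144
Usable = total - 2 (network and broadcast)
Usable hosts: 262142


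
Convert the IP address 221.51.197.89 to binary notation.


221 = 11011101
51 = 00110011
197 = 11000101
89 = 01011001
Binary: 11011101.00110011.11000101.01011001


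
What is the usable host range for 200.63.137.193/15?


Network: 200.62.0.0
Broadcast: 200.63.255.255
First usable = network + 1
Last usable = broadcast - 1
Range: 200.62.0.1 to 200.63.255.254


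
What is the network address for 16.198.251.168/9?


IP:   00010000.11000110.11111011.10101000
Mask: 11111111.10000000.00000000.00000000
AND operation:
Net:  00010000.10000000.00000000.00000000
Network: 16.128.0.0/9


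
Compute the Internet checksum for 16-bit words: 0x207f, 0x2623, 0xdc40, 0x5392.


Sum all words (with carry folding):
+ 0x207f = 0x207f
+ 0x2623 = 0x46a2
+ 0xdc40 = 0x22e3
+ 0x5392 = 0x7675
One's complement: ~0x7675
Checksum = 0x898a


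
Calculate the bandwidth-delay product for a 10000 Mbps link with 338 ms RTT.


BDP = bandwidth * RTT
= 10000 Mbps * 338 ms
= 10000 * 1e6 * 338 / 1000 bits
= 3380000000 bits
= 422500000 bytes
= 412597.6562 KB
BDP = 3380000000 bits (422500000 bytes)


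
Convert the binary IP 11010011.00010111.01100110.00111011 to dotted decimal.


11010011 = 211
00010111 = 23
01100110 = 102
00111011 = 59
IP: 211.23.102.59


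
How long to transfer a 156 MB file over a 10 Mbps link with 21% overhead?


Effective throughput = 10 * (1 - 21/100) = 7.9 Mbps
File size in Mb = 156 * 8 = 1248 Mb
Time = 1248 / 7.9
Time = 157.9747 seconds


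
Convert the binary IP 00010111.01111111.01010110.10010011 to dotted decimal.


00010111 = 23
01111111 = 127
01010110 = 86
10010011 = 147
IP: 23.127.86.147


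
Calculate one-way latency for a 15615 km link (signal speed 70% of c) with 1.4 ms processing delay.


Speed = 0.7 * 3e5 km/s = 210000 km/s
Propagation delay = 15615 / 210000 = 0.0744 s = 74.3571 ms
Processing delay = 1.4 ms
Total one-way latency = 75.7571 ms


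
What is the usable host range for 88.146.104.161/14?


Network: 88.144.0.0
Broadcast: 88.147.255.255
First usable = network + 1
Last usable = broadcast - 1
Range: 88.144.0.1 to 88.147.255.254


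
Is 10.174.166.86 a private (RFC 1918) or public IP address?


RFC 1918 private ranges:
  10.0.0.0/8 (10.0.0.0 - 10.255.255.255)
  172.16.0.0/12 (172.16.0.0 - 172.31.255.255)
  192.168.0.0/16 (192.168.0.0 - 192.168.255.255)
Private (in 10.0.0.0/8)


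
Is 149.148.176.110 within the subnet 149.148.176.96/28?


Subnet network: 149.148.176.96
Test IP AND mask: 149.148.176.96
Yes, 149.148.176.110 is in 149.148.176.96/28


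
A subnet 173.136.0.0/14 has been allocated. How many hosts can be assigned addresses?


Host bits = 32 - 14 = 18
Total addresses = 2^18 = 262144
Usable = total - 2 (network and broadcast)
Usable hosts: 262142


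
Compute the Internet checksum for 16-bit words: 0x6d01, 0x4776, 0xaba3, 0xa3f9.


Sum all words (with carry folding):
+ 0x6d01 = 0x6d01
+ 0x4776 = 0xb477
+ 0xaba3 = 0x601b
+ 0xa3f9 = 0x0415
One's complement: ~0x0415
Checksum = 0xfbea


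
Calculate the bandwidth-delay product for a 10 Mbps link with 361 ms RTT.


BDP = bandwidth * RTT
= 10 Mbps * 361 ms
= 10 * 1e6 * 361 / 1000 bits
= 3610000 bits
= 451250 bytes
= 440.6738 KB
BDP = 3610000 bits (451250 bytes)


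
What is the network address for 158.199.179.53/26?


IP:   10011110.11000111.10110011.00110101
Mask: 11111111.11111111.11111111.11000000
AND operation:
Net:  10011110.11000111.10110011.00000000
Network: 158.199.179.0/26


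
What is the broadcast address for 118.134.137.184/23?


Network: 118.134.136.0/23
Host bits = 9
Set all host bits to 1:
Broadcast: 118.134.137.255


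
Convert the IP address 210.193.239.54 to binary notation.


210 = 11010010
193 = 11000001
239 = 11101111
54 = 00110110
Binary: 11010010.11000001.11101111.00110110


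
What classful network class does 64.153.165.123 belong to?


First octet: 64
Binary: 01000000
0xxxxxxx -> Class A (1-126)
Class A, default mask 255.0.0.0 (/8)


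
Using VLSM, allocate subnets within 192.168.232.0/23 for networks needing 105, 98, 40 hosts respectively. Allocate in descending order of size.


105 hosts -> /25 (126 usable): 192.168.232.0/25
98 hosts -> /25 (126 usable): 192.168.232.128/25
40 hosts -> /26 (62 usable): 192.168.233.0/26
Allocation: 192.168.232.0/25 (105 hosts, 126 usable); 192.168.232.128/25 (98 hosts, 126 usable); 192.168.233.0/26 (40 hosts, 62 usable)


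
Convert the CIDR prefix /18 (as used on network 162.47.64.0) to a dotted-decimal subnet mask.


/18 means 18 network bits, 14 host bits
Binary: 11111111111111111100000000000000
Mask: 255.255.192.0


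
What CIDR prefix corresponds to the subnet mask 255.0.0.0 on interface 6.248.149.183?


Binary: 11111111.00000000.00000000.00000000
Count leading 1s
Prefix: /8


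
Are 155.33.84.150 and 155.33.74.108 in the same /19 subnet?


Mask: 255.255.224.0
155.33.84.150 AND mask = 155.33.64.0
155.33.74.108 AND mask = 155.33.64.0
Yes, same subnet (155.33.64.0)


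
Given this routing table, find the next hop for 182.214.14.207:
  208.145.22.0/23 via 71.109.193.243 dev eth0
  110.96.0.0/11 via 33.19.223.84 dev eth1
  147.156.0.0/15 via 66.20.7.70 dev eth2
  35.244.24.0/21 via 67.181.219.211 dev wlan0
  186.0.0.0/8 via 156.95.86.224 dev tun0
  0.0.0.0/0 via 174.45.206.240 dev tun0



Longest prefix match for 182.214.14.207:
  /23 208.145.22.0: no
  /11 110.96.0.0: no
  /15 147.156.0.0: no
  /21 35.244.24.0: no
  /8 186.0.0.0: no
  /0 0.0.0.0: MATCH
Selected: next-hop 174.45.206.240 via tun0 (matched /0)


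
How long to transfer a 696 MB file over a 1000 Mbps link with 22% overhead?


Effective throughput = 1000 * (1 - 22/100) = 780 Mbps
File size in Mb = 696 * 8 = 5568 Mb
Time = 5568 / 780
Time = 7.1385 seconds


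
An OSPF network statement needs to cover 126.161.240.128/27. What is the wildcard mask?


Subnet mask: 255.255.255.224
Wildcard = 255.255.255.255 - subnet mask
255 - 255 = 0
255 - 255 = 0
255 - 255 = 0
255 - 224 = 31
Wildcard: 0.0.0.31


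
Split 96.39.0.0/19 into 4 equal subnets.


New prefix = 19 + 2 = 21
Each subnet has 2048 addresses
  96.39.0.0/21
  96.39.8.0/21
  96.39.16.0/21
  96.39.24.0/21
Subnets: 96.39.0.0/21, 96.39.8.0/21, 96.39.16.0/21, 96.39.24.0/21


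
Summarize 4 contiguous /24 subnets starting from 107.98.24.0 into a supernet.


Original prefix: /24
Number of subnets: 4 = 2^2
New prefix = 24 - 2 = 22
Supernet: 107.98.24.0/22


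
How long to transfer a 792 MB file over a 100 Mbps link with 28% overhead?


Effective throughput = 100 * (1 - 28/100) = 72 Mbps
File size in Mb = 792 * 8 = 6336 Mb
Time = 6336 / 72
Time = 88 seconds


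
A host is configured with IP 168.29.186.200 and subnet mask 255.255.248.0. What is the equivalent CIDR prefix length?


Binary: 11111111.11111111.11111000.00000000
Count leading 1s
Prefix: /21


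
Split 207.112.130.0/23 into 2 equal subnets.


New prefix = 23 + 1 = 24
Each subnet has 256 addresses
  207.112.130.0/24
  207.112.131.0/24
Subnets: 207.112.130.0/24, 207.112.131.0/24


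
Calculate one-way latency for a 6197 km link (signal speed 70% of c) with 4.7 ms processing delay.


Speed = 0.7 * 3e5 km/s = 210000 km/s
Propagation delay = 6197 / 210000 = 0.0295 s = 29.5095 ms
Processing delay = 4.7 ms
Total one-way latency = 34.2095 ms


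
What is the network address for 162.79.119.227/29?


IP:   10100010.01001111.01110111.11100011
Mask: 11111111.11111111.11111111.11111000
AND operation:
Net:  10100010.01001111.01110111.11100000
Network: 162.79.119.224/29


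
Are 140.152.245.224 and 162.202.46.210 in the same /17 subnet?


Mask: 255.255.128.0
140.152.245.224 AND mask = 140.152.128.0
162.202.46.210 AND mask = 162.202.0.0
No, different subnets (140.152.128.0 vs 162.202.0.0)


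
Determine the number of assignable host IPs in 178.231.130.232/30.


Host bits = 32 - 30 = 2
Total addresses = 2^2 = 4
Usable = total - 2 (network and broadcast)
Usable hosts: 2


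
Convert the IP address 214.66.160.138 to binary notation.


214 = 11010110
66 = 01000010
160 = 10100000
138 = 10001010
Binary: 11010110.01000010.10100000.10001010


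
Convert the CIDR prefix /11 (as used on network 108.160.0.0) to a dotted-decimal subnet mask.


/11 means 11 network bits, 21 host bits
Binary: 11111111111000000000000000000000
Mask: 255.224.0.0


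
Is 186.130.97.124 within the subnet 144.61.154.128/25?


Subnet network: 144.61.154.128
Test IP AND mask: 186.130.97.0
No, 186.130.97.124 is not in 144.61.154.128/25


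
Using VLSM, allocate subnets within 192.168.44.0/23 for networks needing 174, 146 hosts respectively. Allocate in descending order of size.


174 hosts -> /24 (254 usable): 192.168.44.0/24
146 hosts -> /24 (254 usable): 192.168.45.0/24
Allocation: 192.168.44.0/24 (174 hosts, 254 usable); 192.168.45.0/24 (146 hosts, 254 usable)


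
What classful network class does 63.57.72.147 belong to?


First octet: 63
Binary: 00111111
0xxxxxxx -> Class A (1-126)
Class A, default mask 255.0.0.0 (/8)


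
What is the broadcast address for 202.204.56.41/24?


Network: 202.204.56.0/24
Host bits = 8
Set all host bits to 1:
Broadcast: 202.204.56.255


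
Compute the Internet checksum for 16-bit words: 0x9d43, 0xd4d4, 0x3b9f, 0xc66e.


Sum all words (with carry folding):
+ 0x9d43 = 0x9d43
+ 0xd4d4 = 0x7218
+ 0x3b9f = 0xadb7
+ 0xc66e = 0x7426
One's complement: ~0x7426
Checksum = 0x8bd9


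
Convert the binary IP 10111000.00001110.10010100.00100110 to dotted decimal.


10111000 = 184
00001110 = 14
10010100 = 148
00100110 = 38
IP: 184.14.148.38


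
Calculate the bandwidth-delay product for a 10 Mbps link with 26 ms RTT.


BDP = bandwidth * RTT
= 10 Mbps * 26 ms
= 10 * 1e6 * 26 / 1000 bits
= 260000 bits
= 32500 bytes
= 31.7383 KB
BDP = 260000 bits (32500 bytes)


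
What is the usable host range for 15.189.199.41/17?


Network: 15.189.128.0
Broadcast: 15.189.255.255
First usable = network + 1
Last usable = broadcast - 1
Range: 15.189.128.1 to 15.189.255.254


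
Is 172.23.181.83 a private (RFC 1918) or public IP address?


RFC 1918 private ranges:
  10.0.0.0/8 (10.0.0.0 - 10.255.255.255)
  172.16.0.0/12 (172.16.0.0 - 172.31.255.255)
  192.168.0.0/16 (192.168.0.0 - 192.168.255.255)
Private (in 172.16.0.0/12)


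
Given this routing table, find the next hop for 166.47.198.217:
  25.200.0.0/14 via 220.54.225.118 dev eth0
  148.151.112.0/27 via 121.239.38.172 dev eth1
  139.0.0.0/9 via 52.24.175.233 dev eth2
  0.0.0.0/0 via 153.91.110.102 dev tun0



Longest prefix match for 166.47.198.217:
  /14 25.200.0.0: no
  /27 148.151.112.0: no
  /9 139.0.0.0: no
  /0 0.0.0.0: MATCH
Selected: next-hop 153.91.110.102 via tun0 (matched /0)


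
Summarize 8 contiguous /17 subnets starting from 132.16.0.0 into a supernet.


Original prefix: /17
Number of subnets: 8 = 2^3
New prefix = 17 - 3 = 14
Supernet: 132.16.0.0/14


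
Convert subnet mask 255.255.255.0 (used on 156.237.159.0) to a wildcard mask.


Subnet mask: 255.255.255.0
Wildcard = 255.255.255.255 - subnet mask
255 - 255 = 0
255 - 255 = 0
255 - 255 = 0
255 - 0 = 255
Wildcard: 0.0.0.255


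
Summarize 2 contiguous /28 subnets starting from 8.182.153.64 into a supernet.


Original prefix: /28
Number of subnets: 2 = 2^1
New prefix = 28 - 1 = 27
Supernet: 8.182.153.64/27


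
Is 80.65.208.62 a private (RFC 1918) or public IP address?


RFC 1918 private ranges:
  10.0.0.0/8 (10.0.0.0 - 10.255.255.255)
  172.16.0.0/12 (172.16.0.0 - 172.31.255.255)
  192.168.0.0/16 (192.168.0.0 - 192.168.255.255)
Public (not in any RFC 1918 range)


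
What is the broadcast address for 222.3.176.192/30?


Network: 222.3.176.192/30
Host bits = 2
Set all host bits to 1:
Broadcast: 222.3.176.195


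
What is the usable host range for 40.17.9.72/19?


Network: 40.17.0.0
Broadcast: 40.17.31.255
First usable = network + 1
Last usable = broadcast - 1
Range: 40.17.0.1 to 40.17.31.254


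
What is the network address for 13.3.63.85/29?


IP:   00001101.00000011.00111111.01010101
Mask: 11111111.11111111.11111111.11111000
AND operation:
Net:  00001101.00000011.00111111.01010000
Network: 13.3.63.80/29


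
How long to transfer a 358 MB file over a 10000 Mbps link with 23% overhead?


Effective throughput = 10000 * (1 - 23/100) = 7700 Mbps
File size in Mb = 358 * 8 = 2864 Mb
Time = 2864 / 7700
Time = 0.3719 seconds


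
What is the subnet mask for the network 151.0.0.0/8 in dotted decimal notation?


/8 means 8 network bits, 24 host bits
Binary: 11111111000000000000000000000000
Mask: 255.0.0.0


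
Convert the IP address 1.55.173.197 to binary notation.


1 = 00000001
55 = 00110111
173 = 10101101
197 = 11000101
Binary: 00000001.00110111.10101101.11000101


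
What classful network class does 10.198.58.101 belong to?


First octet: 10
Binary: 00001010
0xxxxxxx -> Class A (1-126)
Class A, default mask 255.0.0.0 (/8)


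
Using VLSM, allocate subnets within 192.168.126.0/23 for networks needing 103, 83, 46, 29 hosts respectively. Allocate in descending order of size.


103 hosts -> /25 (126 usable): 192.168.126.0/25
83 hosts -> /25 (126 usable): 192.168.126.128/25
46 hosts -> /26 (62 usable): 192.168.127.0/26
29 hosts -> /27 (30 usable): 192.168.127.64/27
Allocation: 192.168.126.0/25 (103 hosts, 126 usable); 192.168.126.128/25 (83 hosts, 126 usable); 192.168.127.0/26 (46 hosts, 62 usable); 192.168.127.64/27 (29 hosts, 30 usable)


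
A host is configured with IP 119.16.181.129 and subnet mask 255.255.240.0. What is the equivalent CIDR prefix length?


Binary: 11111111.11111111.11110000.00000000
Count leading 1s
Prefix: /20


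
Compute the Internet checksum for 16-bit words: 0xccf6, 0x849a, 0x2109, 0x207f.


Sum all words (with carry folding):
+ 0xccf6 = 0xccf6
+ 0x849a = 0x5191
+ 0x2109 = 0x729a
+ 0x207f = 0x9319
One's complement: ~0x9319
Checksum = 0x6ce6


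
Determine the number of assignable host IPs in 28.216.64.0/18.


Host bits = 32 - 18 = 14
Total addresses = 2^14 = 16384
Usable = total - 2 (network and broadcast)
Usable hosts: 16382


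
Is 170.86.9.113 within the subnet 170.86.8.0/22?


Subnet network: 170.86.8.0
Test IP AND mask: 170.86.8.0
Yes, 170.86.9.113 is in 170.86.8.0/22


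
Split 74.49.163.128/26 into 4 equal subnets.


New prefix = 26 + 2 = 28
Each subnet has 16 addresses
  74.49.163.128/28
  74.49.163.144/28
  74.49.163.160/28
  74.49.163.176/28
Subnets: 74.49.163.128/28, 74.49.163.144/28, 74.49.163.160/28, 74.49.163.176/28


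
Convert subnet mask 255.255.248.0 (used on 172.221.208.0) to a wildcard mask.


Subnet mask: 255.255.248.0
Wildcard = 255.255.255.255 - subnet mask
255 - 255 = 0
255 - 255 = 0
255 - 248 = 7
255 - 0 = 255
Wildcard: 0.0.7.255


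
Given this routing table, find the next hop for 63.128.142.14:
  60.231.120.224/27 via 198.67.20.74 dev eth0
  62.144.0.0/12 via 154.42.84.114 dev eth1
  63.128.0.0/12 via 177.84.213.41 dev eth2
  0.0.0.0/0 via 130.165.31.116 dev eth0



Longest prefix match for 63.128.142.14:
  /27 60.231.120.224: no
  /12 62.144.0.0: no
  /12 63.128.0.0: MATCH
  /0 0.0.0.0: MATCH
Selected: next-hop 177.84.213.41 via eth2 (matched /12)


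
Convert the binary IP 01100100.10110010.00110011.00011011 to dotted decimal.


01100100 = 100
10110010 = 178
00110011 = 51
00011011 = 27
IP: 100.178.51.27


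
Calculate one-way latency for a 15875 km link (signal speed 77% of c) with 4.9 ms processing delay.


Speed = 0.77 * 3e5 km/s = 231000 km/s
Propagation delay = 15875 / 231000 = 0.0687 s = 68.7229 ms
Processing delay = 4.9 ms
Total one-way latency = 73.6229 ms


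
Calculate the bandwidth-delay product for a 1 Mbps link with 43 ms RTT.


BDP = bandwidth * RTT
= 1 Mbps * 43 ms
= 1 * 1e6 * 43 / 1000 bits
= 43000 bits
= 5375 bytes
= 5.249 KB
BDP = 43000 bits (5375 bytes)


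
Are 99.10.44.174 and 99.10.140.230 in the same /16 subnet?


Mask: 255.255.0.0
99.10.44.174 AND mask = 99.10.0.0
99.10.140.230 AND mask = 99.10.0.0
Yes, same subnet (99.10.0.0)


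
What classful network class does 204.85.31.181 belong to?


First octet: 204
Binary: 11001100
110xxxxx -> Class C (192-223)
Class C, default mask 255.255.255.0 (/24)


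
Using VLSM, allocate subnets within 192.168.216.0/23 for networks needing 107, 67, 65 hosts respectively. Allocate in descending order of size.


107 hosts -> /25 (126 usable): 192.168.216.0/25
67 hosts -> /25 (126 usable): 192.168.216.128/25
65 hosts -> /25 (126 usable): 192.168.217.0/25
Allocation: 192.168.216.0/25 (107 hosts, 126 usable); 192.168.216.128/25 (67 hosts, 126 usable); 192.168.217.0/25 (65 hosts, 126 usable)


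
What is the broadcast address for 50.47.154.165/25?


Network: 50.47.154.128/25
Host bits = 7
Set all host bits to 1:
Broadcast: 50.47.154.255


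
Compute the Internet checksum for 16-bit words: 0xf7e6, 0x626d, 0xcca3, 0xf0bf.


Sum all words (with carry folding):
+ 0xf7e6 = 0xf7e6
+ 0x626d = 0x5a54
+ 0xcca3 = 0x26f8
+ 0xf0bf = 0x17b8
One's complement: ~0x17b8
Checksum = 0xe847


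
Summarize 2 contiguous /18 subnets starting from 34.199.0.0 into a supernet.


Original prefix: /18
Number of subnets: 2 = 2^1
New prefix = 18 - 1 = 17
Supernet: 34.199.0.0/17


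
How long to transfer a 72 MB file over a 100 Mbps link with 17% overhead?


Effective throughput = 100 * (1 - 17/100) = 83 Mbps
File size in Mb = 72 * 8 = 576 Mb
Time = 576 / 83
Time = 6.9398 seconds


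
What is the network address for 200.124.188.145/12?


IP:   11001000.01111100.10111100.10010001
Mask: 11111111.11110000.00000000.00000000
AND operation:
Net:  11001000.01110000.00000000.00000000
Network: 200.112.0.0/12


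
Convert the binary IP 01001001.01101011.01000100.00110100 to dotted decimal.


01001001 = 73
01101011 = 107
01000100 = 68
00110100 = 52
IP: 73.107.68.52


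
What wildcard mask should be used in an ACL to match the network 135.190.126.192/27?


Subnet mask: 255.255.255.224
Wildcard = 255.255.255.255 - subnet mask
255 - 255 = 0
255 - 255 = 0
255 - 255 = 0
255 - 224 = 31
Wildcard: 0.0.0.31


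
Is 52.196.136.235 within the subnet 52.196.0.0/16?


Subnet network: 52.196.0.0
Test IP AND mask: 52.196.0.0
Yes, 52.196.136.235 is in 52.196.0.0/16


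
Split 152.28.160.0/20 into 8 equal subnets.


New prefix = 20 + 3 = 23
Each subnet has 512 addresses
  152.28.160.0/23
  152.28.162.0/23
  152.28.164.0/23
  152.28.166.0/23
  152.28.168.0/23
  152.28.170.0/23
  152.28.172.0/23
  152.28.174.0/23
Subnets: 152.28.160.0/23, 152.28.162.0/23, 152.28.164.0/23, 152.28.166.0/23, 152.28.168.0/23, 152.28.170.0/23, 152.28.172.0/23, 152.28.174.0/23


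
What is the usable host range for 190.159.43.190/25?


Network: 190.159.43.128
Broadcast: 190.159.43.255
First usable = network + 1
Last usable = broadcast - 1
Range: 190.159.43.129 to 190.159.43.254


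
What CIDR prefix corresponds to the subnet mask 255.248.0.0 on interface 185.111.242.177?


Binary: 11111111.11111000.00000000.00000000
Count leading 1s
Prefix: /13


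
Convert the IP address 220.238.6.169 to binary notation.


220 = 11011100
238 = 11101110
6 = 00000110
169 = 10101001
Binary: 11011100.11101110.00000110.10101001


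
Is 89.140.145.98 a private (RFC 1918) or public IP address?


RFC 1918 private ranges:
  10.0.0.0/8 (10.0.0.0 - 10.255.255.255)
  172.16.0.0/12 (172.16.0.0 - 172.31.255.255)
  192.168.0.0/16 (192.168.0.0 - 192.168.255.255)
Public (not in any RFC 1918 range)


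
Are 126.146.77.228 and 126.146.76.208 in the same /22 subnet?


Mask: 255.255.252.0
126.146.77.228 AND mask = 126.146.76.0
126.146.76.208 AND mask = 126.146.76.0
Yes, same subnet (126.146.76.0)


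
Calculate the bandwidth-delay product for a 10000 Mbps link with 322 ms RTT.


BDP = bandwidth * RTT
= 10000 Mbps * 322 ms
= 10000 * 1e6 * 322 / 1000 bits
= 3220000000 bits
= 402500000 bytes
= 393066.4062 KB
BDP = 3220000000 bits (402500000 bytes)


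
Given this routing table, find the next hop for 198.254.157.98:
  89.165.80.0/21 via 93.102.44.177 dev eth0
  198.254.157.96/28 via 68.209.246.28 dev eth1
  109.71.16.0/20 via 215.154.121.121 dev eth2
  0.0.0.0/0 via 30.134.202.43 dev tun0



Longest prefix match for 198.254.157.98:
  /21 89.165.80.0: no
  /28 198.254.157.96: MATCH
  /20 109.71.16.0: no
  /0 0.0.0.0: MATCH
Selected: next-hop 68.209.246.28 via eth1 (matched /28)


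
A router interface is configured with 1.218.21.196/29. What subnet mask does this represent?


/29 means 29 network bits, 3 host bits
Binary: 11111111111111111111111111111000
Mask: 255.255.255.248


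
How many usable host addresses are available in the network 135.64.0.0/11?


Host bits = 32 - 11 = 21
Total addresses = 2^21 = 2097152
Usable = total - 2 (network and broadcast)
Usable hosts: 2097150


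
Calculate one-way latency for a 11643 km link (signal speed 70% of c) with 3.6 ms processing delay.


Speed = 0.7 * 3e5 km/s = 210000 km/s
Propagation delay = 11643 / 210000 = 0.0554 s = 55.4429 ms
Processing delay = 3.6 ms
Total one-way latency = 59.0429 ms


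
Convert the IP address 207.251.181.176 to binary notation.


207 = 11001111
251 = 11111011
181 = 10110101
176 = 10110000
Binary: 11001111.11111011.10110101.10110000


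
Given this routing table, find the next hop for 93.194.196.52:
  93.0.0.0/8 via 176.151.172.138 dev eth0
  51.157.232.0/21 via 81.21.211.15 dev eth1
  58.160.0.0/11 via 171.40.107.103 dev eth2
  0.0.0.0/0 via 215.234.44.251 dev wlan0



Longest prefix match for 93.194.196.52:
  /8 93.0.0.0: MATCH
  /21 51.157.232.0: no
  /11 58.160.0.0: no
  /0 0.0.0.0: MATCH
Selected: next-hop 176.151.172.138 via eth0 (matched /8)


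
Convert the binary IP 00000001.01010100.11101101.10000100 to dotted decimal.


00000001 = 1
01010100 = 84
11101101 = 237
10000100 = 132
IP: 1.84.237.132


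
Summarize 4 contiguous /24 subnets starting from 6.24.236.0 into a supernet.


Original prefix: /24
Number of subnets: 4 = 2^2
New prefix = 24 - 2 = 22
Supernet: 6.24.236.0/22


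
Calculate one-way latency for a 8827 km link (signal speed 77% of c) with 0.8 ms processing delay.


Speed = 0.77 * 3e5 km/s = 231000 km/s
Propagation delay = 8827 / 231000 = 0.0382 s = 38.2121 ms
Processing delay = 0.8 ms
Total one-way latency = 39.0121 ms


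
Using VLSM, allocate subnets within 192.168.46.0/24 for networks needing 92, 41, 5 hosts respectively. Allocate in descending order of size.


92 hosts -> /25 (126 usable): 192.168.46.0/25
41 hosts -> /26 (62 usable): 192.168.46.128/26
5 hosts -> /29 (6 usable): 192.168.46.192/29
Allocation: 192.168.46.0/25 (92 hosts, 126 usable); 192.168.46.128/26 (41 hosts, 62 usable); 192.168.46.192/29 (5 hosts, 6 usable)


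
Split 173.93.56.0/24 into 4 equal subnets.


New prefix = 24 + 2 = 26
Each subnet has 64 addresses
  173.93.56.0/26
  173.93.56.64/26
  173.93.56.128/26
  173.93.56.192/26
Subnets: 173.93.56.0/26, 173.93.56.64/26, 173.93.56.128/26, 173.93.56.192/26


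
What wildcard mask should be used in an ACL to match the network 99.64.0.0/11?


Subnet mask: 255.224.0.0
Wildcard = 255.255.255.255 - subnet mask
255 - 255 = 0
255 - 224 = 31
255 - 0 = 255
255 - 0 = 255
Wildcard: 0.31.255.255


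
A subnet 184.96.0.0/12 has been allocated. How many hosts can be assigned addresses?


Host bits = 32 - 12 = 20
Total addresses = 2^20 = 1048576
Usable = total - 2 (network and broadcast)
Usable hosts: 1048574


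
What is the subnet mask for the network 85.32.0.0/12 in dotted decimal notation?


/12 means 12 network bits, 20 host bits
Binary: 11111111111100000000000000000000
Mask: 255.240.0.0


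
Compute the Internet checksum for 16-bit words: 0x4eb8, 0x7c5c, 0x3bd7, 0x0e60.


Sum all words (with carry folding):
+ 0x4eb8 = 0x4eb8
+ 0x7c5c = 0xcb14
+ 0x3bd7 = 0x06ec
+ 0x0e60 = 0x154c
One's complement: ~0x154c
Checksum = 0xeab3


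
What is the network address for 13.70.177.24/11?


IP:   00001101.01000110.10110001.00011000
Mask: 11111111.11100000.00000000.00000000
AND operation:
Net:  00001101.01000000.00000000.00000000
Network: 13.64.0.0/11


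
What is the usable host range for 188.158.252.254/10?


Network: 188.128.0.0
Broadcast: 188.191.255.255
First usable = network + 1
Last usable = broadcast - 1
Range: 188.128.0.1 to 188.191.255.254


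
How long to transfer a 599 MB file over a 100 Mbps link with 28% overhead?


Effective throughput = 100 * (1 - 28/100) = 72 Mbps
File size in Mb = 599 * 8 = 4792 Mb
Time = 4792 / 72
Time = 66.5556 seconds


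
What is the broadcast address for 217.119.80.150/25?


Network: 217.119.80.128/25
Host bits = 7
Set all host bits to 1:
Broadcast: 217.119.80.255


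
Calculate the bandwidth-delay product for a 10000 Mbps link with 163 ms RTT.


BDP = bandwidth * RTT
= 10000 Mbps * 163 ms
= 10000 * 1e6 * 163 / 1000 bits
= 1630000000 bits
= 203750000 bytes
= 198974.6094 KB
BDP = 1630000000 bits (203750000 bytes)


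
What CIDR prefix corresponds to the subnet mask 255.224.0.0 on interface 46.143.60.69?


Binary: 11111111.11100000.00000000.00000000
Count leading 1s
Prefix: /11


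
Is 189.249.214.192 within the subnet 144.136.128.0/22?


Subnet network: 144.136.128.0
Test IP AND mask: 189.249.212.0
No, 189.249.214.192 is not in 144.136.128.0/22


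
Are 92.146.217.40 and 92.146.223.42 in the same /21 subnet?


Mask: 255.255.248.0
92.146.217.40 AND mask = 92.146.216.0
92.146.223.42 AND mask = 92.146.216.0
Yes, same subnet (92.146.216.0)


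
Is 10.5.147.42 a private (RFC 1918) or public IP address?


RFC 1918 private ranges:
  10.0.0.0/8 (10.0.0.0 - 10.255.255.255)
  172.16.0.0/12 (172.16.0.0 - 172.31.255.255)
  192.168.0.0/16 (192.168.0.0 - 192.168.255.255)
Private (in 10.0.0.0/8)


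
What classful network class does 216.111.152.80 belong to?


First octet: 216
Binary: 11011000
110xxxxx -> Class C (192-223)
Class C, default mask 255.255.255.0 (/24)


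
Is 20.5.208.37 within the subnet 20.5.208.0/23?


Subnet network: 20.5.208.0
Test IP AND mask: 20.5.208.0
Yes, 20.5.208.37 is in 20.5.208.0/23


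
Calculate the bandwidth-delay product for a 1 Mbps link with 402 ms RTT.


BDP = bandwidth * RTT
= 1 Mbps * 402 ms
= 1 * 1e6 * 402 / 1000 bits
= 402000 bits
= 50250 bytes
= 49.0723 KB
BDP = 402000 bits (50250 bytes)


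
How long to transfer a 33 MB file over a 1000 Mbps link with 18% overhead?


Effective throughput = 1000 * (1 - 18/100) = 820.0 Mbps
File size in Mb = 33 * 8 = 264 Mb
Time = 264 / 820.0
Time = 0.322 seconds


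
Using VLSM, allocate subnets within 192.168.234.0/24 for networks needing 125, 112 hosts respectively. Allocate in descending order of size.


125 hosts -> /25 (126 usable): 192.168.234.0/25
112 hosts -> /25 (126 usable): 192.168.234.128/25
Allocation: 192.168.234.0/25 (125 hosts, 126 usable); 192.168.234.128/25 (112 hosts, 126 usable)


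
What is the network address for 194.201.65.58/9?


IP:   11000010.11001001.01000001.00111010
Mask: 11111111.10000000.00000000.00000000
AND operation:
Net:  11000010.10000000.00000000.00000000
Network: 194.128.0.0/9


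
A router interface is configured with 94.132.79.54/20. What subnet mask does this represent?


/20 means 20 network bits, 12 host bits
Binary: 11111111111111111111000000000000
Mask: 255.255.240.0


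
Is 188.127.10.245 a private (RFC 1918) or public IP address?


RFC 1918 private ranges:
  10.0.0.0/8 (10.0.0.0 - 10.255.255.255)
  172.16.0.0/12 (172.16.0.0 - 172.31.255.255)
  192.168.0.0/16 (192.168.0.0 - 192.168.255.255)
Public (not in any RFC 1918 range)


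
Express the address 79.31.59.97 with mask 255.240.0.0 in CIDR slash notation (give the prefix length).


Binary: 11111111.11110000.00000000.00000000
Count leading 1s
Prefix: /12


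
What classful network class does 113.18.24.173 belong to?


First octet: 113
Binary: 01110001
0xxxxxxx -> Class A (1-126)
Class A, default mask 255.0.0.0 (/8)


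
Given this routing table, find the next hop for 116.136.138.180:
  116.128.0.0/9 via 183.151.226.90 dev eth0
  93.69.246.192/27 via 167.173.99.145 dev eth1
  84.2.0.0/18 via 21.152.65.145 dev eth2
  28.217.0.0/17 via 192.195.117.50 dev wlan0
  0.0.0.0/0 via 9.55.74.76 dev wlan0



Longest prefix match for 116.136.138.180:
  /9 116.128.0.0: MATCH
  /27 93.69.246.192: no
  /18 84.2.0.0: no
  /17 28.217.0.0: no
  /0 0.0.0.0: MATCH
Selected: next-hop 183.151.226.90 via eth0 (matched /9)


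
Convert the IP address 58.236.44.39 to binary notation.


58 = 00111010
236 = 11101100
44 = 00101100
39 = 00100111
Binary: 00111010.11101100.00101100.00100111


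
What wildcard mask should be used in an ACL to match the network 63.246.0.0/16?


Subnet mask: 255.255.0.0
Wildcard = 255.255.255.255 - subnet mask
255 - 255 = 0
255 - 255 = 0
255 - 0 = 255
255 - 0 = 255
Wildcard: 0.0.255.255


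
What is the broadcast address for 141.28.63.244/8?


Network: 141.0.0.0/8
Host bits = 24
Set all host bits to 1:
Broadcast: 141.255.255.255


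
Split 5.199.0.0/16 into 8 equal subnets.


New prefix = 16 + 3 = 19
Each subnet has 8192 addresses
  5.199.0.0/19
  5.199.32.0/19
  5.199.64.0/19
  5.199.96.0/19
  5.199.128.0/19
  5.199.160.0/19
  5.199.192.0/19
  5.199.224.0/19
Subnets: 5.199.0.0/19, 5.199.32.0/19, 5.199.64.0/19, 5.199.96.0/19, 5.199.128.0/19, 5.199.160.0/19, 5.199.192.0/19, 5.199.224.0/19


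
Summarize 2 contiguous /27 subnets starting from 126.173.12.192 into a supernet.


Original prefix: /27
Number of subnets: 2 = 2^1
New prefix = 27 - 1 = 26
Supernet: 126.173.12.192/26


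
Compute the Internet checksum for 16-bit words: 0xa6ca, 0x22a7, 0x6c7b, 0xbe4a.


Sum all words (with carry folding):
+ 0xa6ca = 0xa6ca
+ 0x22a7 = 0xc971
+ 0x6c7b = 0x35ed
+ 0xbe4a = 0xf437
One's complement: ~0xf437
Checksum = 0x0bc8


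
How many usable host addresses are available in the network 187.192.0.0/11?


Host bits = 32 - 11 = 21
Total addresses = 2^21 = 2097152
Usable = total - 2 (network and broadcast)
Usable hosts: 2097150


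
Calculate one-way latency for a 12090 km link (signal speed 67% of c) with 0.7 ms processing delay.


Speed = 0.67 * 3e5 km/s = 201000 km/s
Propagation delay = 12090 / 201000 = 0.0601 s = 60.1493 ms
Processing delay = 0.7 ms
Total one-way latency = 60.8493 ms


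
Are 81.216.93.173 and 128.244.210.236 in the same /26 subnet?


Mask: 255.255.255.192
81.216.93.173 AND mask = 81.216.93.128
128.244.210.236 AND mask = 128.244.210.192
No, different subnets (81.216.93.128 vs 128.244.210.192)


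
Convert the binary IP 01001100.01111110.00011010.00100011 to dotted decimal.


01001100 = 76
01111110 = 126
00011010 = 26
00100011 = 35
IP: 76.126.26.35


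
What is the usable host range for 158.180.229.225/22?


Network: 158.180.228.0
Broadcast: 158.180.231.255
First usable = network + 1
Last usable = broadcast - 1
Range: 158.180.228.1 to 158.180.231.254


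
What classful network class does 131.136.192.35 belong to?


First octet: 131
Binary: 10000011
10xxxxxx -> Class B (128-191)
Class B, default mask 255.255.0.0 (/16)


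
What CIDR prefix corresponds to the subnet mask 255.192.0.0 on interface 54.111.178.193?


Binary: 11111111.11000000.00000000.00000000
Count leading 1s
Prefix: /10


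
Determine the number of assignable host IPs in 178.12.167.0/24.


Host bits = 32 - 24 = 8
Total addresses = 2^8 = 256
Usable = total - 2 (network and broadcast)
Usable hosts: 254


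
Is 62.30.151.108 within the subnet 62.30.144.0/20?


Subnet network: 62.30.144.0
Test IP AND mask: 62.30.144.0
Yes, 62.30.151.108 is in 62.30.144.0/20


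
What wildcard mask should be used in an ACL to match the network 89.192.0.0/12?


Subnet mask: 255.240.0.0
Wildcard = 255.255.255.255 - subnet mask
255 - 255 = 0
255 - 240 = 15
255 - 0 = 255
255 - 0 = 255
Wildcard: 0.15.255.255


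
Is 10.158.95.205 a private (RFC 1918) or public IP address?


RFC 1918 private ranges:
  10.0.0.0/8 (10.0.0.0 - 10.255.255.255)
  172.16.0.0/12 (172.16.0.0 - 172.31.255.255)
  192.168.0.0/16 (192.168.0.0 - 192.168.255.255)
Private (in 10.0.0.0/8)


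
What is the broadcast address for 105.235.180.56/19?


Network: 105.235.160.0/19
Host bits = 13
Set all host bits to 1:
Broadcast: 105.235.191.255


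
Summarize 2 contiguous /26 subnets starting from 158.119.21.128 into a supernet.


Original prefix: /26
Number of subnets: 2 = 2^1
New prefix = 26 - 1 = 25
Supernet: 158.119.21.128/25


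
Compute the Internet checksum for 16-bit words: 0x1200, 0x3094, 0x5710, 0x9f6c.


Sum all words (with carry folding):
+ 0x1200 = 0x1200
+ 0x3094 = 0x4294
+ 0x5710 = 0x99a4
+ 0x9f6c = 0x3911
One's complement: ~0x3911
Checksum = 0xc6ee


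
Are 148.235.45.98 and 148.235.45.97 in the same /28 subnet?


Mask: 255.255.255.240
148.235.45.98 AND mask = 148.235.45.96
148.235.45.97 AND mask = 148.235.45.96
Yes, same subnet (148.235.45.96)


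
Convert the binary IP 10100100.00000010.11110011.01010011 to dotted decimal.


10100100 = 164
00000010 = 2
11110011 = 243
01010011 = 83
IP: 164.2.243.83


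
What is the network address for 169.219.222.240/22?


IP:   10101001.11011011.11011110.11110000
Mask: 11111111.11111111.11111100.00000000
AND operation:
Net:  10101001.11011011.11011100.00000000
Network: 169.219.220.0/22


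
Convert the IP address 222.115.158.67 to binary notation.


222 = 11011110
115 = 01110011
158 = 10011110
67 = 01000011
Binary: 11011110.01110011.10011110.01000011
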